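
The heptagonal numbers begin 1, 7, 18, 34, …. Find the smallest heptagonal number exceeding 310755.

310993

Solve n(5n−3)/2 > 310755 for integer n.
The largest n with value ≤ 310755 is 352 (since 309232 ≤ 310755 < 310993), so the first above is n = 353, value 310993.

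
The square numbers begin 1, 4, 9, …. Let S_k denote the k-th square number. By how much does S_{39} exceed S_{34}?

39² = 1521 and 34² = 1156.
Difference: 1521 − 1156 = 365.

365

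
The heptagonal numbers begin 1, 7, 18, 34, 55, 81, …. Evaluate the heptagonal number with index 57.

8037

The 57th heptagonal number is n(5n−3)/2 with n = 57.
57·(5·57 − 3)/2 = 57·282/2 = 57·141 = 8037.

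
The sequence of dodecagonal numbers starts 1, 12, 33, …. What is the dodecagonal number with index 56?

56·(5·56 − 4) = 56·276 = 15456.

15456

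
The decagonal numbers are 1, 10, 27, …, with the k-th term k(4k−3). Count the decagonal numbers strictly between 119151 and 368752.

131

The n-th decagonal number is n(4n−3).
Smallest index with value > 119151: n = 173 (giving 119197).
Largest index with value < 368752: n = 303 (giving 366327).
Indices 173 through 303: 131 terms.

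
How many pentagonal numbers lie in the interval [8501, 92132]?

The n-th pentagonal number is n(3n−1)/2.
Smallest index with value ≥ 8501: n = 76 (giving 8626).
Largest index with value ≤ 92132: n = 248 (giving 92132).
Indices 76 through 248: 173 terms.

173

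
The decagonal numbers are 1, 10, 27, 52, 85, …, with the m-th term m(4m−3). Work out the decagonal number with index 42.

42·(4·42 − 3) = 42·165 = 6930.

6930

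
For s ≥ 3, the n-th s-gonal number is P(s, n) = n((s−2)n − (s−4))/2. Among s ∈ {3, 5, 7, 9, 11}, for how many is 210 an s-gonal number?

2

s = 3: P(3, 20) = 210. ✓
s = 5: P(5, 12) = 210. ✓
s = 7: P(7, 9) = 189 and P(7, 10) = 235; 210 is not s-gonal.
s = 9: P(9, 8) = 204 and P(9, 9) = 261; 210 is not s-gonal.
s = 11: P(11, 7) = 196 and P(11, 8) = 260; 210 is not s-gonal.
Hits: s ∈ {3, 5} → 2.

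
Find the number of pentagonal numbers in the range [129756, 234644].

101

The n-th pentagonal number is n(3n−1)/2.
Smallest index with value ≥ 129756: n = 295 (giving 130390).
Largest index with value ≤ 234644: n = 395 (giving 233840).
Indices 295 through 395: 101 terms.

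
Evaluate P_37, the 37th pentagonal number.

The 37th pentagonal number is n(3n−1)/2 with n = 37.
37·(3·37 − 1)/2 = 37·110/2 = 37·55 = 2035.

2035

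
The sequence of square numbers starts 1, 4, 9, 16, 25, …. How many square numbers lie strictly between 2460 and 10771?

54

The n-th square number is n².
Smallest index with value > 2460: n = 50 (giving 2500).
Largest index with value < 10771: n = 103 (giving 10609).
Indices 50 through 103: 54 terms.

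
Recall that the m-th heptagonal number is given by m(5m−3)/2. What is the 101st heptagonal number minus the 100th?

501

Consecutive heptagonal numbers differ by 5n − 4: here 5·101 − 4 = 501.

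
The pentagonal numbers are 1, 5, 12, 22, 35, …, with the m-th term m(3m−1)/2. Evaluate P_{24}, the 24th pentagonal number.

852

24·(3·24 − 1)/2 = 24·71/2 = 852.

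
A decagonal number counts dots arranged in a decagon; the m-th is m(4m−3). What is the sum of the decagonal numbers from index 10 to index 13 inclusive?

Σ i(4i−3) = 4Σi² − 3Σi over i = 10..13.
Σi = 91 − 45 = 46 and Σi² = 819 − 285 = 534.
4·534 − 3·46 = 1998.

1998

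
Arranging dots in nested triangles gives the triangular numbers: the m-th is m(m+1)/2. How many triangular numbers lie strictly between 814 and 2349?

The n-th triangular number is n(n+1)/2.
Smallest index with value > 814: n = 40 (giving 820).
Largest index with value < 2349: n = 68 (giving 2346).
Indices 40 through 68: 29 terms.

29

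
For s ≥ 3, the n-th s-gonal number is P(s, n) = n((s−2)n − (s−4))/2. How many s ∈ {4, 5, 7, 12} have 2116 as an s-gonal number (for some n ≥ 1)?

1

s = 4: P(4, 46) = 2116. ✓
s = 5: P(5, 37) = 2035 and P(5, 38) = 2147; 2116 is not s-gonal.
s = 7: P(7, 29) = 2059 and P(7, 30) = 2205; 2116 is not s-gonal.
s = 12: P(12, 20) = 1920 and P(12, 21) = 2121; 2116 is not s-gonal.
Hits: s ∈ {4} → 1.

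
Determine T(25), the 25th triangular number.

325

25·26/2 = 650/2 = 325.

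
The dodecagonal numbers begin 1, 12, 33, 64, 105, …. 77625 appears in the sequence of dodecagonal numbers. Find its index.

Set n(5n−4) = 77625, giving 5n² − 4n − 77625 = 0.
The discriminant is 16 + 20·77625 = 1552516, and √1552516 = 1246.
So n = (4 + 1246) / 10 = 1250/10 = 125.
Check: 125·(5·125 − 4) = 77625. ✓

125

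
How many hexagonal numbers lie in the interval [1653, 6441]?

The n-th hexagonal number is n(2n−1).
Smallest index with value ≥ 1653: n = 29 (giving 1653).
Largest index with value ≤ 6441: n = 57 (giving 6441).
Indices 29 through 57: 29 terms.

29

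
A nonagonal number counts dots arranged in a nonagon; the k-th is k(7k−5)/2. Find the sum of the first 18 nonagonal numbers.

Σ i(7i−5)/2 = (7Σi² − 5Σi) / 2 over i = 1..18.
Σi = 171 and Σi² = 2109.
(7·2109 − 5·171) / 2 = 13908/2 = 6954.

6954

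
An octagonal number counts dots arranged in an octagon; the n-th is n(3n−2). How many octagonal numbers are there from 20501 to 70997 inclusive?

72

The n-th octagonal number is n(3n−2).
Smallest index with value ≥ 20501: n = 83 (giving 20501).
Largest index with value ≤ 70997: n = 154 (giving 70840).
Indices 83 through 154: 72 terms.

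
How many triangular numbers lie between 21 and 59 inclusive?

5

The n-th triangular number is n(n+1)/2.
Smallest index with value ≥ 21: n = 6 (giving 21).
Largest index with value ≤ 59: n = 10 (giving 55).
Indices 6 through 10: 5 terms.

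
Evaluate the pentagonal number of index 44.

44·(3·44 − 1)/2 = 44·131/2 = 2882.

2882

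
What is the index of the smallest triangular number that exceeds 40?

9

Solve n(n+1)/2 > 40 for integer n.
The largest n with value ≤ 40 is 8 (since 36 ≤ 40 < 45), so the first above is n = 9, value 45.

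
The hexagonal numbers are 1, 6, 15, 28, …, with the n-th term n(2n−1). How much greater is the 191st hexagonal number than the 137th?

35370

191·(2·191 − 1) = 72771 and 137·(2·137 − 1) = 37401.
Difference: 72771 − 37401 = 35370.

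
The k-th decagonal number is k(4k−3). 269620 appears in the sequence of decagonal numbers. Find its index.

260

Set n(4n−3) = 269620, giving 4n² − 3n − 269620 = 0.
The discriminant is 9 + 16·269620 = 4313929, and √4313929 = 2077.
So n = (3 + 2077) / 8 = 2080/8 = 260.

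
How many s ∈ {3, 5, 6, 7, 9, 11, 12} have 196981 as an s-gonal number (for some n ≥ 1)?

s = 3: P(3, 627) = 196878 and P(3, 628) = 197506; 196981 is not s-gonal.
s = 5: P(5, 362) = 196385 and P(5, 363) = 197472; 196981 is not s-gonal.
s = 6: P(6, 314) = 196878 and P(6, 315) = 198135; 196981 is not s-gonal.
s = 7: P(7, 281) = 196981. ✓
s = 9: P(9, 237) = 195999 and P(9, 238) = 197659; 196981 is not s-gonal.
s = 11: P(11, 209) = 195833 and P(11, 210) = 197715; 196981 is not s-gonal.
s = 12: P(12, 198) = 195228 and P(12, 199) = 197209; 196981 is not s-gonal.
Hits: s ∈ {7} → 1.

1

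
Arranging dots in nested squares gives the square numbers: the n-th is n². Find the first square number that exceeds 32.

36

Solve n² > 32 for integer n.
The largest n with value ≤ 32 is 5 (since 25 ≤ 32 < 36), so the first above is n = 6, value 36.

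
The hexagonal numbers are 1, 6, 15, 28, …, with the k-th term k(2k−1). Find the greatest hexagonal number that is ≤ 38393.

Solve n(2n−1) ≤ 38393 for integer n.
n = 138 gives 37950 ≤ 38393, while n = 139 gives 38503 > 38393; so the answer is 37950.

37950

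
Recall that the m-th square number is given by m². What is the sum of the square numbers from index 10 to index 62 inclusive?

81090

Σ_{i=10}^{62} i² = 81375 − 285 = 81090.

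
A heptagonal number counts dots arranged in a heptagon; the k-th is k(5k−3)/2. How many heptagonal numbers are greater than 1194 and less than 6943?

The n-th heptagonal number is n(5n−3)/2.
Smallest index with value > 1194: n = 23 (giving 1288).
Largest index with value < 6943: n = 52 (giving 6682).
Indices 23 through 52: 30 terms.

30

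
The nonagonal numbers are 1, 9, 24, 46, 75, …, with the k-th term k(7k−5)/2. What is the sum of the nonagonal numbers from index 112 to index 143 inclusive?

Σ i(7i−5)/2 = (7Σi² − 5Σi) / 2 over i = 112..143.
Σi = 10296 − 6216 = 4080 and Σi² = 984984 − 462056 = 522928.
(7·522928 − 5·4080) / 2 = 3640096/2 = 1820048.

1820048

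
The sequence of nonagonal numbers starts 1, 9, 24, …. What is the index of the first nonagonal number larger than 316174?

Solve n(7n−5)/2 > 316174 for integer n.
The largest n with value ≤ 316174 is 300 (since 314250 ≤ 316174 < 316351), so the first above is n = 301, value 316351.

301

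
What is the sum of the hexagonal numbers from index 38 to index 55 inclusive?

Σ i(2i−1) = 2Σi² − Σi over i = 38..55.
Σi = 1540 − 703 = 837 and Σi² = 56980 − 17575 = 39405.
2·39405 − 1·837 = 77973.

77973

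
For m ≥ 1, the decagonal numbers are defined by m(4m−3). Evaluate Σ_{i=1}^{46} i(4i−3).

Σ i(4i−3) = 4Σi² − 3Σi over i = 1..46.
Σi = 1081 and Σi² = 33511.
4·33511 − 3·1081 = 130801.

130801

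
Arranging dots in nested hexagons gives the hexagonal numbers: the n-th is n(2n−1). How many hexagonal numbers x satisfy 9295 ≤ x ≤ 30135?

The n-th hexagonal number is n(2n−1).
Smallest index with value ≥ 9295: n = 69 (giving 9453).
Largest index with value ≤ 30135: n = 123 (giving 30135).
Indices 69 through 123: 55 terms.

55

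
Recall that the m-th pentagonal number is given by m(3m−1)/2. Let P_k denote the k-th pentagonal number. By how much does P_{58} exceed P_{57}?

Consecutive pentagonal numbers differ by 3n − 2: here 3·58 − 2 = 172.

172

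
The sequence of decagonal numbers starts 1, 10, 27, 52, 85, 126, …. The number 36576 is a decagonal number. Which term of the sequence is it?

Set n(4n−3) = 36576, giving 4n² − 3n − 36576 = 0.
The discriminant is 9 + 16·36576 = 585225, and √585225 = 765.
So n = (3 + 765) / 8 = 768/8 = 96.
Check: 96·(4·96 − 3) = 36576. ✓

96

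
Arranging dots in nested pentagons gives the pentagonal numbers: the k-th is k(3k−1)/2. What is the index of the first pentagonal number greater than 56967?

196

Solve n(3n−1)/2 > 56967 for integer n.
The largest n with value ≤ 56967 is 195 (since 56940 ≤ 56967 < 57526), so the first above is n = 196, value 57526.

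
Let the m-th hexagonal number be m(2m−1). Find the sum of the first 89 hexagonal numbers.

Σ i(2i−1) = 2Σi² − Σi over i = 1..89.
Σi = 4005 and Σi² = 238965.
2·238965 − 1·4005 = 473925.

473925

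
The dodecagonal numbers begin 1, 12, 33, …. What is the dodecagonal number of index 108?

57888

108·(5·108 − 4) = 108·536 = 57888.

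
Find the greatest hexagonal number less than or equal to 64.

45

Solve n(2n−1) ≤ 64 for integer n.
n = 5 gives 45 ≤ 64, while n = 6 gives 66 > 64; so the answer is 45.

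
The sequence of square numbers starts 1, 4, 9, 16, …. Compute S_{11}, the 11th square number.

121

The 11th square number is n² with n = 11.
11² = 121.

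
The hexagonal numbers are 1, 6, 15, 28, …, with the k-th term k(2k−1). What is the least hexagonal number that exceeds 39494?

39621

Solve n(2n−1) > 39494 for integer n.
The largest n with value ≤ 39494 is 140 (since 39060 ≤ 39494 < 39621), so the first above is n = 141, value 39621.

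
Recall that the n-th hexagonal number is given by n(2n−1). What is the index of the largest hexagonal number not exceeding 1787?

Solve n(2n−1) ≤ 1787 for integer n.
n = 30 gives 1770 ≤ 1787, while n = 31 gives 1891 > 1787; so the answer is index 30.

30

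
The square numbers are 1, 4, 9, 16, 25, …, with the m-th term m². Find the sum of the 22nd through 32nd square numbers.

8129

Σ_{i=22}^{32} i² = 11440 − 3311 = 8129.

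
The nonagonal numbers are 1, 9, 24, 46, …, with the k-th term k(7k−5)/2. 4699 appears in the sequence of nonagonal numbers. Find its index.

37

Set n(7n−5)/2 = 4699, giving 7n² − 5n − 9398 = 0.
The discriminant is 25 + 56·4699 = 263169, and √263169 = 513.
So n = (5 + 513) / 14 = 518/14 = 37.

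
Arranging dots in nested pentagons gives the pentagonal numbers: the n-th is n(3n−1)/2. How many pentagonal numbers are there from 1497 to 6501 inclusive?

35

The n-th pentagonal number is n(3n−1)/2.
Smallest index with value ≥ 1497: n = 32 (giving 1520).
Largest index with value ≤ 6501: n = 66 (giving 6501).
Indices 32 through 66: 35 terms.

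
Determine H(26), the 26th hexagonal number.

1326

The 26th hexagonal number is n(2n−1) with n = 26.
26·(2·26 − 1) = 26·51 = 1326.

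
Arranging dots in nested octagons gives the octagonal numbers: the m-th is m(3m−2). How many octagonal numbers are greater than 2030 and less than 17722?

51

The n-th octagonal number is n(3n−2).
Smallest index with value > 2030: n = 27 (giving 2133).
Largest index with value < 17722: n = 77 (giving 17633).
Indices 27 through 77: 51 terms.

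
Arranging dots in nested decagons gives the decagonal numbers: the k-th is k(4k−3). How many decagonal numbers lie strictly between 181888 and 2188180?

The n-th decagonal number is n(4n−3).
Smallest index with value > 181888: n = 214 (giving 182542).
Largest index with value < 2188180: n = 739 (giving 2182267).
Indices 214 through 739: 526 terms.

526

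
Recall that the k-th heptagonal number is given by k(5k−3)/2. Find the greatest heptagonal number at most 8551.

Solve n(5n−3)/2 ≤ 8551 for integer n.
n = 58 gives 8323 ≤ 8551, while n = 59 gives 8614 > 8551; so the answer is 8323.

8323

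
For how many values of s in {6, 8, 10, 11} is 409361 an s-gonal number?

1

s = 6: P(6, 452) = 408156 and P(6, 453) = 409965; 409361 is not s-gonal.
s = 8: P(8, 369) = 407745 and P(8, 370) = 409960; 409361 is not s-gonal.
s = 10: P(10, 320) = 408640 and P(10, 321) = 411201; 409361 is not s-gonal.
s = 11: P(11, 302) = 409361. ✓
Hits: s ∈ {11} → 1.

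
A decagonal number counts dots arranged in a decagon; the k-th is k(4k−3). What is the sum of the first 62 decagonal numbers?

319641

Σ i(4i−3) = 4Σi² − 3Σi over i = 1..62.
Σi = 1953 and Σi² = 81375.
4·81375 − 3·1953 = 319641.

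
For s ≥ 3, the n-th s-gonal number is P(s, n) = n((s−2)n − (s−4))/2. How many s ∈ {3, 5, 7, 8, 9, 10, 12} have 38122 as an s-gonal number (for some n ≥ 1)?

1

s = 3: P(3, 275) = 37950 and P(3, 276) = 38226; 38122 is not s-gonal.
s = 5: P(5, 159) = 37842 and P(5, 160) = 38320; 38122 is not s-gonal.
s = 7: P(7, 123) = 37638 and P(7, 124) = 38254; 38122 is not s-gonal.
s = 8: P(8, 113) = 38081 and P(8, 114) = 38760; 38122 is not s-gonal.
s = 9: P(9, 104) = 37596 and P(9, 105) = 38325; 38122 is not s-gonal.
s = 10: P(10, 98) = 38122. ✓
s = 12: P(12, 87) = 37497 and P(12, 88) = 38368; 38122 is not s-gonal.
Hits: s ∈ {10} → 1.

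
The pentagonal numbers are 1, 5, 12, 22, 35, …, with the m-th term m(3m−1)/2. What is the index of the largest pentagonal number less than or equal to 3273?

Solve n(3n−1)/2 ≤ 3273 for integer n.
n = 46 gives 3151 ≤ 3273, while n = 47 gives 3290 > 3273; so the answer is index 46.

46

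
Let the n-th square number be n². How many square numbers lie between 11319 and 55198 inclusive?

128

The n-th square number is n².
Smallest index with value ≥ 11319: n = 107 (giving 11449).
Largest index with value ≤ 55198: n = 234 (giving 54756).
Indices 107 through 234: 128 terms.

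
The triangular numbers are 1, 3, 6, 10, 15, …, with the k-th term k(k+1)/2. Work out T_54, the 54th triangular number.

1485

54·55/2 = 2970/2 = 1485.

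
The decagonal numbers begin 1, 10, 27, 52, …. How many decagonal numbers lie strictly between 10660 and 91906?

The n-th decagonal number is n(4n−3).
Smallest index with value > 10660: n = 53 (giving 11077).
Largest index with value < 91906: n = 151 (giving 90751).
Indices 53 through 151: 99 terms.

99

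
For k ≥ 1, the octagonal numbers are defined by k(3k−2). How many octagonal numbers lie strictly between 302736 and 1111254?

The n-th octagonal number is n(3n−2).
Smallest index with value > 302736: n = 319 (giving 304645).
Largest index with value < 1111254: n = 608 (giving 1107776).
Indices 319 through 608: 290 terms.

290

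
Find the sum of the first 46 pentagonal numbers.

49726

Σ i(3i−1)/2 = (3Σi² − Σi) / 2 over i = 1..46.
Σi = 1081 and Σi² = 33511.
(3·33511 − 1·1081) / 2 = 99452/2 = 49726.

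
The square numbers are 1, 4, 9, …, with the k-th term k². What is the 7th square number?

The 7th square number is n² with n = 7.
7² = 49.

49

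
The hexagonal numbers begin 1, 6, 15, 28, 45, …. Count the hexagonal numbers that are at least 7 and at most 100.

5

The n-th hexagonal number is n(2n−1).
Smallest index with value ≥ 7: n = 3 (giving 15).
Largest index with value ≤ 100: n = 7 (giving 91).
Indices 3 through 7: 5 terms.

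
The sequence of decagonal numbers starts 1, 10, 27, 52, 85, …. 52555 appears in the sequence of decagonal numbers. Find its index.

Set n(4n−3) = 52555, giving 4n² − 3n − 52555 = 0.
So n = (3 + 917) / 8 = 920/8 = 115.
Check: 115·(4·115 − 3) = 52555. ✓

115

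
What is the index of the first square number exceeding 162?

Solve n² > 162 for integer n.
The largest n with value ≤ 162 is 12 (since 144 ≤ 162 < 169), so the first above is n = 13, value 169.

13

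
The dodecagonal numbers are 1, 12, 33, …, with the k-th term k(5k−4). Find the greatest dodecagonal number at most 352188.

350065

Solve n(5n−4) ≤ 352188 for integer n.
n = 265 gives 350065 ≤ 352188, while n = 266 gives 352716 > 352188; so the answer is 350065.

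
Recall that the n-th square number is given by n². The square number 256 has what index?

We need n² = 256, so n = √256 = 16.
Check: 16² = 256. ✓

16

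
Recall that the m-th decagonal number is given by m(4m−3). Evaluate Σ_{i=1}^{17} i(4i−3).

Σ i(4i−3) = 4Σi² − 3Σi over i = 1..17.
Σi = 153 and Σi² = 1785.
4·1785 − 3·153 = 6681.

6681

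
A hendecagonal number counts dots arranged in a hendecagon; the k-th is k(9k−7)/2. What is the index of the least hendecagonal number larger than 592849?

Solve n(9n−7)/2 > 592849 for integer n.
The largest n with value ≤ 592849 is 363 (since 591690 ≤ 592849 < 594958), so the first above is n = 364, value 594958.

364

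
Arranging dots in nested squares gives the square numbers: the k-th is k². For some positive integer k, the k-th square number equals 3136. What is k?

56

We need n² = 3136, so n = √3136 = 56.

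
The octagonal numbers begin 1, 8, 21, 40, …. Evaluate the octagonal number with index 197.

116033

The 197th octagonal number is n(3n−2) with n = 197.
197·(3·197 − 2) = 197·589 = 116033.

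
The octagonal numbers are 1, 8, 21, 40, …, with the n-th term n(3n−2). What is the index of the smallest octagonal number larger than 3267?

Solve n(3n−2) > 3267 for integer n.
The largest n with value ≤ 3267 is 33 (since 3201 ≤ 3267 < 3400), so the first above is n = 34, value 3400.

34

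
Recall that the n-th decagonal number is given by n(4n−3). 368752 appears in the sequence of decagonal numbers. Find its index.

Set n(4n−3) = 368752, giving 4n² − 3n − 368752 = 0.
The discriminant is 9 + 16·368752 = 5900041, and √5900041 = 2429.
So n = (3 + 2429) / 8 = 2432/8 = 304.

304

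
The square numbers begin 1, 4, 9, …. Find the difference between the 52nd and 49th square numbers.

303

52² = 2704 and 49² = 2401.
Difference: 2704 − 2401 = 303.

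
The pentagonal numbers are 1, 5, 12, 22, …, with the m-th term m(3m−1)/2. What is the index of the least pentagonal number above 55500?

Solve n(3n−1)/2 > 55500 for integer n.
The largest n with value ≤ 55500 is 192 (since 55200 ≤ 55500 < 55777), so the first above is n = 193, value 55777.

193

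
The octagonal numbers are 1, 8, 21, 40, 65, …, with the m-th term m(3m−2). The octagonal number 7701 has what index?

51

Set n(3n−2) = 7701, giving 3n² − 2n − 7701 = 0.
So n = (2 + 304) / 6 = 306/6 = 51.
Check: 51·(3·51 − 2) = 7701. ✓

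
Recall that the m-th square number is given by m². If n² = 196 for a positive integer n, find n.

14

We need n² = 196, so n = √196 = 14.
Check: 14² = 196. ✓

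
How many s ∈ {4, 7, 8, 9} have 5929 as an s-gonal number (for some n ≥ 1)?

2

s = 4: P(4, 77) = 5929. ✓
s = 7: P(7, 49) = 5929. ✓
s = 8: P(8, 44) = 5720 and P(8, 45) = 5985; 5929 is not s-gonal.
s = 9: P(9, 41) = 5781 and P(9, 42) = 6069; 5929 is not s-gonal.
Hits: s ∈ {4, 7} → 2.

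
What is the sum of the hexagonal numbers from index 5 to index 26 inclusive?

Σ i(2i−1) = 2Σi² − Σi over i = 5..26.
Σi = 351 − 10 = 341 and Σi² = 6201 − 30 = 6171.
2·6171 − 1·341 = 12001.

12001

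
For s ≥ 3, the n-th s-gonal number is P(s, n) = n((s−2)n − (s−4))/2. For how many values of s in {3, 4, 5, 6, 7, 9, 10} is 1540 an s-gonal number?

3

s = 3: P(3, 55) = 1540. ✓
s = 4: P(4, 39) = 1521 and P(4, 40) = 1600; 1540 is not s-gonal.
s = 5: P(5, 32) = 1520 and P(5, 33) = 1617; 1540 is not s-gonal.
s = 6: P(6, 28) = 1540. ✓
s = 7: P(7, 25) = 1525 and P(7, 26) = 1651; 1540 is not s-gonal.
s = 9: P(9, 21) = 1491 and P(9, 22) = 1639; 1540 is not s-gonal.
s = 10: P(10, 20) = 1540. ✓
Hits: s ∈ {3, 6, 10} → 3.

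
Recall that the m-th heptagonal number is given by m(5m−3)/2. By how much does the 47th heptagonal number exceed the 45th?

47·(5·47 − 3)/2 = 5452 and 45·(5·45 − 3)/2 = 4995.
Difference: 5452 − 4995 = 457.

457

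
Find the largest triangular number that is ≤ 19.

15

Solve n(n+1)/2 ≤ 19 for integer n.
n = 5 gives 15 ≤ 19, while n = 6 gives 21 > 19; so the answer is 15.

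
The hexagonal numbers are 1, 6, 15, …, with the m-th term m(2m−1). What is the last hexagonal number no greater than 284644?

283881

Solve n(2n−1) ≤ 284644 for integer n.
n = 377 gives 283881 ≤ 284644, while n = 378 gives 285390 > 284644; so the answer is 283881.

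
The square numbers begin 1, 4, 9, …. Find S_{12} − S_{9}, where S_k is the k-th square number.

63

12² = 144 and 9² = 81.
Difference: 144 − 81 = 63.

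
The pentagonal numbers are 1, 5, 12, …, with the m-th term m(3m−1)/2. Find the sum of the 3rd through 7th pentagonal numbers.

190

Σ i(3i−1)/2 = (3Σi² − Σi) / 2 over i = 3..7.
Σi = 28 − 3 = 25 and Σi² = 140 − 5 = 135.
(3·135 − 1·25) / 2 = 380/2 = 190.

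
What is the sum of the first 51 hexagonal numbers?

89726

Σ i(2i−1) = 2Σi² − Σi over i = 1..51.
Σi = 1326 and Σi² = 45526.
2·45526 − 1·1326 = 89726.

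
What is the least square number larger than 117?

121

Solve n² > 117 for integer n.
The largest n with value ≤ 117 is 10 (since 100 ≤ 117 < 121), so the first above is n = 11, value 121.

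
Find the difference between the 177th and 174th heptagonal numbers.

2628

177·(5·177 − 3)/2 = 78057 and 174·(5·174 − 3)/2 = 75429.
Difference: 78057 − 75429 = 2628.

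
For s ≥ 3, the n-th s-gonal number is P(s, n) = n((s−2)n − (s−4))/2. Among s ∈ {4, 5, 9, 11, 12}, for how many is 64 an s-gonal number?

2

s = 4: P(4, 8) = 64. ✓
s = 5: P(5, 6) = 51 and P(5, 7) = 70; 64 is not s-gonal.
s = 9: P(9, 4) = 46 and P(9, 5) = 75; 64 is not s-gonal.
s = 11: P(11, 4) = 58 and P(11, 5) = 95; 64 is not s-gonal.
s = 12: P(12, 4) = 64. ✓
Hits: s ∈ {4, 12} → 2.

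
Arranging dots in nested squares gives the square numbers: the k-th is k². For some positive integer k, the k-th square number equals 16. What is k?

4

We need n² = 16, so n = √16 = 4.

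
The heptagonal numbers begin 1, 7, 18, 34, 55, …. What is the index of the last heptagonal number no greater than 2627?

32

Solve n(5n−3)/2 ≤ 2627 for integer n.
n = 32 gives 2512 ≤ 2627, while n = 33 gives 2673 > 2627; so the answer is index 32.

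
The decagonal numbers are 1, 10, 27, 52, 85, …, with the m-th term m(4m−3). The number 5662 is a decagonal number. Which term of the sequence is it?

38

Set n(4n−3) = 5662, giving 4n² − 3n − 5662 = 0.
The discriminant is 9 + 16·5662 = 90601, and √90601 = 301.
So n = (3 + 301) / 8 = 304/8 = 38.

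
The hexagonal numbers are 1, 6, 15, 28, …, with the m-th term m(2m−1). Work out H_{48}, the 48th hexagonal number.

4560

The 48th hexagonal number is n(2n−1) with n = 48.
48·(2·48 − 1) = 48·95 = 4560.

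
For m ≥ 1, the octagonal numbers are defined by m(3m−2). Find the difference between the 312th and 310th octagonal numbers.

3728

312·(3·312 − 2) = 291408 and 310·(3·310 − 2) = 287680.
Difference: 291408 − 287680 = 3728.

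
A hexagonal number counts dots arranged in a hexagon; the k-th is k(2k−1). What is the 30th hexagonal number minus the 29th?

Consecutive hexagonal numbers differ by 4n − 3: here 4·30 − 3 = 117.

117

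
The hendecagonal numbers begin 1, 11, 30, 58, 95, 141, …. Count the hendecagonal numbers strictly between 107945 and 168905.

39

The n-th hendecagonal number is n(9n−7)/2.
Smallest index with value > 107945: n = 156 (giving 108966).
Largest index with value < 168905: n = 194 (giving 168683).
Indices 156 through 194: 39 terms.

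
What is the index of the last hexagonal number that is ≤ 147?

8

Solve n(2n−1) ≤ 147 for integer n.
n = 8 gives 120 ≤ 147, while n = 9 gives 153 > 147; so the answer is index 8.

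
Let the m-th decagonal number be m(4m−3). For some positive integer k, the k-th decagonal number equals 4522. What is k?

34

Set n(4n−3) = 4522, giving 4n² − 3n − 4522 = 0.
So n = (3 + 269) / 8 = 272/8 = 34.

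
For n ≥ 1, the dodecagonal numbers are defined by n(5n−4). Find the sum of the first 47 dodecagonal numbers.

174088

Σ i(5i−4) = 5Σi² − 4Σi over i = 1..47.
Σi = 1128 and Σi² = 35720.
5·35720 − 4·1128 = 174088.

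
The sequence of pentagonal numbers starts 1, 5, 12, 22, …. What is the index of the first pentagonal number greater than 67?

7

Solve n(3n−1)/2 > 67 for integer n.
The largest n with value ≤ 67 is 6 (since 51 ≤ 67 < 70), so the first above is n = 7, value 70.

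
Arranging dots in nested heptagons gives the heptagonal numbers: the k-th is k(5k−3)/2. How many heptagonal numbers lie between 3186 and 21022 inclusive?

The n-th heptagonal number is n(5n−3)/2.
Smallest index with value ≥ 3186: n = 36 (giving 3186).
Largest index with value ≤ 21022: n = 92 (giving 21022).
Indices 36 through 92: 57 terms.

57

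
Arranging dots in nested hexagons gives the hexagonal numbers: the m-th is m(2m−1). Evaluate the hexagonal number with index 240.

114960

240·(2·240 − 1) = 240·479 = 114960.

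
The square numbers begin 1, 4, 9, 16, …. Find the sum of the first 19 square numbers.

Σ_{i=1}^{19} i² = 19·20·39/6 = 2470.

2470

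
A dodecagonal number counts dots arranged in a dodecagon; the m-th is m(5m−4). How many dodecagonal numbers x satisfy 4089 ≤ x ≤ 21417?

The n-th dodecagonal number is n(5n−4).
Smallest index with value ≥ 4089: n = 29 (giving 4089).
Largest index with value ≤ 21417: n = 65 (giving 20865).
Indices 29 through 65: 37 terms.

37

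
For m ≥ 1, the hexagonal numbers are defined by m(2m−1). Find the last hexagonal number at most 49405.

49141

Solve n(2n−1) ≤ 49405 for integer n.
n = 157 gives 49141 ≤ 49405, while n = 158 gives 49770 > 49405; so the answer is 49141.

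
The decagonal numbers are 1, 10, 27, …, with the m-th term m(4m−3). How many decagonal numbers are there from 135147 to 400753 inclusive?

The n-th decagonal number is n(4n−3).
Smallest index with value ≥ 135147: n = 185 (giving 136345).
Largest index with value ≤ 400753: n = 316 (giving 398476).
Indices 185 through 316: 132 terms.

132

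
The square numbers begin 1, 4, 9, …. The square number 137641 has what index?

We need n² = 137641, so n = √137641 = 371.

371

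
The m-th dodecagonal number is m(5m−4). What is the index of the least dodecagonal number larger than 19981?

64

Solve n(5n−4) > 19981 for integer n.
The largest n with value ≤ 19981 is 63 (since 19593 ≤ 19981 < 20224), so the first above is n = 64, value 20224.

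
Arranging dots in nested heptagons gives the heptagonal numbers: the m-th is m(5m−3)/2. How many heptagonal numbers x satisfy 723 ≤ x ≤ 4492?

The n-th heptagonal number is n(5n−3)/2.
Smallest index with value ≥ 723: n = 18 (giving 783).
Largest index with value ≤ 4492: n = 42 (giving 4347).
Indices 18 through 42: 25 terms.

25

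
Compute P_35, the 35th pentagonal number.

1820

The 35th pentagonal number is n(3n−1)/2 with n = 35.
35·(3·35 − 1)/2 = 35·104/2 = 35·52 = 1820.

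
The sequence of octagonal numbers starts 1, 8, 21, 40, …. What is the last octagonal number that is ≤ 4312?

Solve n(3n−2) ≤ 4312 for integer n.
n = 38 gives 4256 ≤ 4312, while n = 39 gives 4485 > 4312; so the answer is 4256.

4256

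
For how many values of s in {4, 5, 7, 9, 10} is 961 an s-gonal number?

1

s = 4: P(4, 31) = 961. ✓
s = 5: P(5, 25) = 925 and P(5, 26) = 1001; 961 is not s-gonal.
s = 7: P(7, 19) = 874 and P(7, 20) = 970; 961 is not s-gonal.
s = 9: P(9, 16) = 856 and P(9, 17) = 969; 961 is not s-gonal.
s = 10: P(10, 15) = 855 and P(10, 16) = 976; 961 is not s-gonal.
Hits: s ∈ {4} → 1.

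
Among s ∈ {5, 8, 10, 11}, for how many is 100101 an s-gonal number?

1

s = 5: P(5, 258) = 99717 and P(5, 259) = 100492; 100101 is not s-gonal.
s = 8: P(8, 183) = 100101. ✓
s = 10: P(10, 158) = 99382 and P(10, 159) = 100647; 100101 is not s-gonal.
s = 11: P(11, 149) = 99383 and P(11, 150) = 100725; 100101 is not s-gonal.
Hits: s ∈ {8} → 1.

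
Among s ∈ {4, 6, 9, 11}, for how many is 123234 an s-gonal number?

1

s = 4: P(4, 351) = 123201 and P(4, 352) = 123904; 123234 is not s-gonal.
s = 6: P(6, 248) = 122760 and P(6, 249) = 123753; 123234 is not s-gonal.
s = 9: P(9, 188) = 123234. ✓
s = 11: P(11, 165) = 121935 and P(11, 166) = 123421; 123234 is not s-gonal.
Hits: s ∈ {9} → 1.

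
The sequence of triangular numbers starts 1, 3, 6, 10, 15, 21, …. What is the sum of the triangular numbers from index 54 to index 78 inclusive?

55925

Σ i(i+1)/2 = (Σi² + Σi) / 2 over i = 54..78.
Σi = 3081 − 1431 = 1650 and Σi² = 161239 − 51039 = 110200.
(1·110200 + 1·1650) / 2 = 111850/2 = 55925.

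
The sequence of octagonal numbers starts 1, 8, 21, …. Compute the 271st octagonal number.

The 271st octagonal number is n(3n−2) with n = 271.
271·(3·271 − 2) = 271·811 = 219781.

219781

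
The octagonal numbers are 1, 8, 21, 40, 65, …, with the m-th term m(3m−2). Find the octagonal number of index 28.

The 28th octagonal number is n(3n−2) with n = 28.
28·(3·28 − 2) = 28·82 = 2296.

2296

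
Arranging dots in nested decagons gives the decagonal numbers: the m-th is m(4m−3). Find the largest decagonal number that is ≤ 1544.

1540

Solve n(4n−3) ≤ 1544 for integer n.
n = 20 gives 1540 ≤ 1544, while n = 21 gives 1701 > 1544; so the answer is 1540.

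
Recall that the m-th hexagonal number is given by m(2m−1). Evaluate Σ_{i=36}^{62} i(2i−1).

Σ i(2i−1) = 2Σi² − Σi over i = 36..62.
Σi = 1953 − 630 = 1323 and Σi² = 81375 − 14910 = 66465.
2·66465 − 1·1323 = 131607.

131607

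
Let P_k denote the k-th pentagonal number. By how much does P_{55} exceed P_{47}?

1220

55·(3·55 − 1)/2 = 4510 and 47·(3·47 − 1)/2 = 3290.
Difference: 4510 − 3290 = 1220.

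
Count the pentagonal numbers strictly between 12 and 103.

The n-th pentagonal number is n(3n−1)/2.
Smallest index with value > 12: n = 4 (giving 22).
Largest index with value < 103: n = 8 (giving 92).
Indices 4 through 8: 5 terms.

5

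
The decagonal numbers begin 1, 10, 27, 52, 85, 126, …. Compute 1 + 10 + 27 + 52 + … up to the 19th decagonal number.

Σ i(4i−3) = 4Σi² − 3Σi over i = 1..19.
Σi = 190 and Σi² = 2470.
4·2470 − 3·190 = 9310.

9310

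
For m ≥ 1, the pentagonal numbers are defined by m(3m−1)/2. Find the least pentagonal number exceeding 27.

35

Solve n(3n−1)/2 > 27 for integer n.
The largest n with value ≤ 27 is 4 (since 22 ≤ 27 < 35), so the first above is n = 5, value 35.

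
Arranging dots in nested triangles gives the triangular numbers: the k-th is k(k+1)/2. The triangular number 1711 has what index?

58

Set n(n+1)/2 = 1711, giving n² + n − 3422 = 0.
The discriminant is 1 + 8·1711 = 13689, and √13689 = 117.
So n = (-1 + 117) / 2 = 116/2 = 58.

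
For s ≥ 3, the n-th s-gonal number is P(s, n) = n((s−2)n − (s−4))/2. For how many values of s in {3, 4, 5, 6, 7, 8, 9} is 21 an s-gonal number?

s = 3: P(3, 6) = 21. ✓
s = 4: P(4, 4) = 16 and P(4, 5) = 25; 21 is not s-gonal.
s = 5: P(5, 3) = 12 and P(5, 4) = 22; 21 is not s-gonal.
s = 6: P(6, 3) = 15 and P(6, 4) = 28; 21 is not s-gonal.
s = 7: P(7, 3) = 18 and P(7, 4) = 34; 21 is not s-gonal.
s = 8: P(8, 3) = 21. ✓
s = 9: P(9, 2) = 9 and P(9, 3) = 24; 21 is not s-gonal.
Hits: s ∈ {3, 8} → 2.

2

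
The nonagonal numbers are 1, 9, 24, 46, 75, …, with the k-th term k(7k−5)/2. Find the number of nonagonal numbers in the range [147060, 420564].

142

The n-th nonagonal number is n(7n−5)/2.
Smallest index with value ≥ 147060: n = 206 (giving 148011).
Largest index with value ≤ 420564: n = 347 (giving 420564).
Indices 206 through 347: 142 terms.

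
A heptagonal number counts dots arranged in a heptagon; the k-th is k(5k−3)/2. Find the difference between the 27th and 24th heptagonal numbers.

27·(5·27 − 3)/2 = 1782 and 24·(5·24 − 3)/2 = 1404.
Difference: 1782 − 1404 = 378.

378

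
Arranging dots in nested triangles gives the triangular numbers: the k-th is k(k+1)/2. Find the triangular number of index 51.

The 51st triangular number is n(n+1)/2 with n = 51.
51·52/2 = 2652/2 = 1326.

1326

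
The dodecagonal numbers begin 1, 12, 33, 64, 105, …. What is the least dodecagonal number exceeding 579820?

580041

Solve n(5n−4) > 579820 for integer n.
The largest n with value ≤ 579820 is 340 (since 576640 ≤ 579820 < 580041), so the first above is n = 341, value 580041.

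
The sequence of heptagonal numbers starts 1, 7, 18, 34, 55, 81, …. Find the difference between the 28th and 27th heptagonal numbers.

Consecutive heptagonal numbers differ by 5n − 4: here 5·28 − 4 = 136.

136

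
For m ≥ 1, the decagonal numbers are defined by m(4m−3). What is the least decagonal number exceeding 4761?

4795

Solve n(4n−3) > 4761 for integer n.
The largest n with value ≤ 4761 is 34 (since 4522 ≤ 4761 < 4795), so the first above is n = 35, value 4795.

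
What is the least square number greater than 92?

100

Solve n² > 92 for integer n.
The largest n with value ≤ 92 is 9 (since 81 ≤ 92 < 100), so the first above is n = 10, value 100.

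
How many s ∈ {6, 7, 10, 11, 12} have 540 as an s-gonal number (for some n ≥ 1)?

s = 6: P(6, 16) = 496 and P(6, 17) = 561; 540 is not s-gonal.
s = 7: P(7, 15) = 540. ✓
s = 10: P(10, 12) = 540. ✓
s = 11: P(11, 11) = 506 and P(11, 12) = 606; 540 is not s-gonal.
s = 12: P(12, 10) = 460 and P(12, 11) = 561; 540 is not s-gonal.
Hits: s ∈ {7, 10} → 2.

2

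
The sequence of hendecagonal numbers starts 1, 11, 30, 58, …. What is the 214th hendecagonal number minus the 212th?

3827

214·(9·214 − 7)/2 = 205333 and 212·(9·212 − 7)/2 = 201506.
Difference: 205333 − 201506 = 3827.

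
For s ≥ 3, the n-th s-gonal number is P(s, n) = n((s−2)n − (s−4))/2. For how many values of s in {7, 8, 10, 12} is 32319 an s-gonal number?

1

s = 7: P(7, 114) = 32319. ✓
s = 8: P(8, 104) = 32240 and P(8, 105) = 32865; 32319 is not s-gonal.
s = 10: P(10, 90) = 32130 and P(10, 91) = 32851; 32319 is not s-gonal.
s = 12: P(12, 80) = 31680 and P(12, 81) = 32481; 32319 is not s-gonal.
Hits: s ∈ {7} → 1.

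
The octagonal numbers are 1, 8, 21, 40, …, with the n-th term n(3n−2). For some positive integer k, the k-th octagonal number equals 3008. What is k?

Set n(3n−2) = 3008, giving 3n² − 2n − 3008 = 0.
The discriminant is 4 + 12·3008 = 36100, and √36100 = 190.
So n = (2 + 190) / 6 = 192/6 = 32.

32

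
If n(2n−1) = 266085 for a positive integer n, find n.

365

Set n(2n−1) = 266085, giving 2n² − n − 266085 = 0.
The discriminant is 1 + 8·266085 = 2128681, and √2128681 = 1459.
So n = (1 + 1459) / 4 = 1460/4 = 365.
Check: 365·(2·365 − 1) = 266085. ✓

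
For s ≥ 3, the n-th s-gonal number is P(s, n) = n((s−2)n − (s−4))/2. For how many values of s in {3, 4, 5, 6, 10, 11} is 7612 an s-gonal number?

s = 3: P(3, 122) = 7503 and P(3, 123) = 7626; 7612 is not s-gonal.
s = 4: P(4, 87) = 7569 and P(4, 88) = 7744; 7612 is not s-gonal.
s = 5: P(5, 71) = 7526 and P(5, 72) = 7740; 7612 is not s-gonal.
s = 6: P(6, 61) = 7381 and P(6, 62) = 7626; 7612 is not s-gonal.
s = 10: P(10, 44) = 7612. ✓
s = 11: P(11, 41) = 7421 and P(11, 42) = 7791; 7612 is not s-gonal.
Hits: s ∈ {10} → 1.

1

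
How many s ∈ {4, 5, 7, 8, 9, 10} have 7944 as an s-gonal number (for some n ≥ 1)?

1

s = 4: P(4, 89) = 7921 and P(4, 90) = 8100; 7944 is not s-gonal.
s = 5: P(5, 72) = 7740 and P(5, 73) = 7957; 7944 is not s-gonal.
s = 7: P(7, 56) = 7756 and P(7, 57) = 8037; 7944 is not s-gonal.
s = 8: P(8, 51) = 7701 and P(8, 52) = 8008; 7944 is not s-gonal.
s = 9: P(9, 48) = 7944. ✓
s = 10: P(10, 44) = 7612 and P(10, 45) = 7965; 7944 is not s-gonal.
Hits: s ∈ {9} → 1.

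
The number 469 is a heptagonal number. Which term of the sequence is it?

14

Set n(5n−3)/2 = 469, giving 5n² − 3n − 938 = 0.
So n = (3 + 137) / 10 = 140/10 = 14.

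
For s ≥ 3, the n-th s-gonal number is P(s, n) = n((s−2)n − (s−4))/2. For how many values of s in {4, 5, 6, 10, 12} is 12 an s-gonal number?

s = 4: P(4, 3) = 9 and P(4, 4) = 16; 12 is not s-gonal.
s = 5: P(5, 3) = 12. ✓
s = 6: P(6, 2) = 6 and P(6, 3) = 15; 12 is not s-gonal.
s = 10: P(10, 2) = 10 and P(10, 3) = 27; 12 is not s-gonal.
s = 12: P(12, 2) = 12. ✓
Hits: s ∈ {5, 12} → 2.

2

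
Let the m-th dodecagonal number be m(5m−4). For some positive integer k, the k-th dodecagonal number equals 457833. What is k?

303

Set n(5n−4) = 457833, giving 5n² − 4n − 457833 = 0.
The discriminant is 16 + 20·457833 = 9156676, and √9156676 = 3026.
So n = (4 + 3026) / 10 = 3030/10 = 303.
Check: 303·(5·303 − 4) = 457833. ✓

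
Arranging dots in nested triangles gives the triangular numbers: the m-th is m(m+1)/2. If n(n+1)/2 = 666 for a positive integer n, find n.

36

Set n(n+1)/2 = 666, giving n² + n − 1332 = 0.
The discriminant is 1 + 8·666 = 5329, and √5329 = 73.
So n = (-1 + 73) / 2 = 72/2 = 36.
Check: 36·37/2 = 666. ✓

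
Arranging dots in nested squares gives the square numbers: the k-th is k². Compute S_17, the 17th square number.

289

The 17th square number is n² with n = 17.
17² = 289.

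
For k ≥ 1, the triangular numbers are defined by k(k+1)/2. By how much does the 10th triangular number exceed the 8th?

10·11/2 = 55 and 8·9/2 = 36.
Difference: 55 − 36 = 19.

19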